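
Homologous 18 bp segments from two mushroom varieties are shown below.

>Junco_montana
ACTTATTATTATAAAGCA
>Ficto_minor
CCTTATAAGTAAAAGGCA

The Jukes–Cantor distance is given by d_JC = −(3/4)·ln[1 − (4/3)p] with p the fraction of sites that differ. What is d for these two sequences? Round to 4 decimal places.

0.3470

Differing sites — 1:A/C; 7:T/A; 9:T/G; 12:T/A; 15:A/G.
p = 5/18 = 0.277778.
d = −0.75 · ln(1 − (4/3)·0.277778) = −0.75 · ln(0.629629) = −0.75 · (-0.462625) = 0.3470.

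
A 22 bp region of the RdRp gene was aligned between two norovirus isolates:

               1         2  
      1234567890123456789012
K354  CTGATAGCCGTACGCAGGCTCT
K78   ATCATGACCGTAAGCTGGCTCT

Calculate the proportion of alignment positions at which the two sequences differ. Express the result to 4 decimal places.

Mismatches occur at site 1 (C↔A), site 3 (G↔C), site 6 (A↔G), site 7 (G↔A), site 13 (C↔A), site 16 (A↔T).
There are 6 differences over 22 sites, so p = 6/22 = 0.2727.

0.2727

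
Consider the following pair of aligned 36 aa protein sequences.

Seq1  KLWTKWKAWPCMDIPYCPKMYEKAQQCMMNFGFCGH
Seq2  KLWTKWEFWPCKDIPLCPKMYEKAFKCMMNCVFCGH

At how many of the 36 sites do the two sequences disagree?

8

Mismatches occur at site 7 (K→E), site 8 (A→F), site 12 (M→K), site 16 (Y→L), site 25 (Q→F), site 26 (Q→K), site 31 (F→C), site 32 (G→V).
That gives 8 mismatches out of 36 aligned sites, so the Hamming distance is 8.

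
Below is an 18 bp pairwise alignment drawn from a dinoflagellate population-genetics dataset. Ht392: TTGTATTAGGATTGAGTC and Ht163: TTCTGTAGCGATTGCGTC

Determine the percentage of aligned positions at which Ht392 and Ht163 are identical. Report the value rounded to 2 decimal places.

66.67%

Mismatches occur at site 3 (G/C), site 5 (A/G), site 7 (T/A), site 8 (A/G), site 9 (G/C), site 15 (A/C).
12 of the 18 sites match, so the percent identity is 12/18 × 100 = 66.67%.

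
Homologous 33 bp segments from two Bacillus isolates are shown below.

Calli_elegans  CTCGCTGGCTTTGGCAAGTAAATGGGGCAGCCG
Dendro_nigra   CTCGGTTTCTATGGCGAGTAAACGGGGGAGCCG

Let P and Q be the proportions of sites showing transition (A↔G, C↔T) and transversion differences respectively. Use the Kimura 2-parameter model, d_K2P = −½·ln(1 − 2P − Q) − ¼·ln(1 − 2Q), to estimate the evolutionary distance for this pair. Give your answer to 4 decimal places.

Mismatches occur at site 5 (C→G, transversion), site 7 (G→T, transversion), site 8 (G→T, transversion), site 11 (T→A, transversion), site 16 (A→G, transition), site 23 (T→C, transition), site 28 (C→G, transversion).
Of the 7 differences, 2 transitions and 5 transversions over 33 sites: P = 2/33 = 0.060606, Q = 5/33 = 0.151515.
d = −0.5·ln(0.727273) − 0.25·ln(0.696970) = −0.5·(-0.318453) − 0.25·(-0.361013) = 0.2495.

0.2495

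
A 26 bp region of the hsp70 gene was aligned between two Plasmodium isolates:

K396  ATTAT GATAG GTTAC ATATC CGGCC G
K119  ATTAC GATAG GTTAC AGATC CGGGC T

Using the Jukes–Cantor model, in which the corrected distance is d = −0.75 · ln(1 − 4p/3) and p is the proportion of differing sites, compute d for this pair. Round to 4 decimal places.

Mismatches occur at site 5 (T→C), site 17 (T→G), site 24 (C→G), site 26 (G→T).
p = 4/26 = 0.153846.
d = −0.75 · ln(1 − (4/3)·0.153846) = −0.75 · ln(0.794872) = −0.75 · (-0.229574) = 0.1722.

0.1722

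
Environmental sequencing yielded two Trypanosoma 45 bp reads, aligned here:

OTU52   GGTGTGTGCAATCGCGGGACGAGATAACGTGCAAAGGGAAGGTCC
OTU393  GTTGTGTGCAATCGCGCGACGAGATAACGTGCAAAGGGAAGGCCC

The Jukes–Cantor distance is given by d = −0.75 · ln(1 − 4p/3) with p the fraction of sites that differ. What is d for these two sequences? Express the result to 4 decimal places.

0.0698

Differing sites — 2:G/T; 17:G/C; 43:T/C.
p = 3/45 = 0.066667.
d = −0.75 · ln(1 − (4/3)·0.066667) = −0.75 · ln(0.911111) = −0.75 · (-0.093091) = 0.0698.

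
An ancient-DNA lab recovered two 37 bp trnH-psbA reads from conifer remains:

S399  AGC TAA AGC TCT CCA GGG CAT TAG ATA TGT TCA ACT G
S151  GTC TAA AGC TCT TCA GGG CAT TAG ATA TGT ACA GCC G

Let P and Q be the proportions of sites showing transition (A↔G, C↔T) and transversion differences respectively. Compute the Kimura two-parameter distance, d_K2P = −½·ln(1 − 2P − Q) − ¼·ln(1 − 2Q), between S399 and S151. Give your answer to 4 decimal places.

Mismatches occur at site 1 (A/G, transition), site 2 (G/T, transversion), site 13 (C/T, transition), site 31 (T/A, transversion), site 34 (A/G, transition), site 36 (T/C, transition).
Of the 6 differences, 4 transitions and 2 transversions over 37 sites: P = 4/37 = 0.108108, Q = 2/37 = 0.054054.
d = −0.5·ln(0.729730) − 0.25·ln(0.891892) = −0.5·(-0.315081) − 0.25·(-0.114410) = 0.1861.

0.1861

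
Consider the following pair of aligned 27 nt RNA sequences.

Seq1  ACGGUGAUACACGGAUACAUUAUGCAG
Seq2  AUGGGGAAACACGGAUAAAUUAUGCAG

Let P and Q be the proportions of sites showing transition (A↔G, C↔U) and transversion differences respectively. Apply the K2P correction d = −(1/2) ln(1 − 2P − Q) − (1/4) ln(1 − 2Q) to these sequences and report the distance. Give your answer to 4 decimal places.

0.1652

Mismatches occur at site 2 (C↔U, transition), site 5 (U↔G, transversion), site 8 (U↔A, transversion), site 18 (C↔A, transversion).
Of the 4 differences, 1 transition and 3 transversions over 27 sites: P = 1/27 = 0.037037, Q = 3/27 = 0.111111.
d = −0.5·ln(0.814815) − 0.25·ln(0.777778) = −0.5·(-0.204794) − 0.25·(-0.251314) = 0.1652.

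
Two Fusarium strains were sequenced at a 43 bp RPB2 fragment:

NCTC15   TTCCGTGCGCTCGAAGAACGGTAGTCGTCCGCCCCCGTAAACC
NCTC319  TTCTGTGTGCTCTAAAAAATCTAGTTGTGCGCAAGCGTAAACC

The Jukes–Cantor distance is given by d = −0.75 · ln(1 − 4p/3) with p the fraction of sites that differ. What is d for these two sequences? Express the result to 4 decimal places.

Differing sites — 4:C/T; 8:C/T; 13:G/T; 16:G/A; 19:C/A; 20:G/T; 21:G/C; 26:C/T; 29:C/G; 33:C/A; 34:C/A; 35:C/G.
p = 12/43 = 0.279070.
d = −0.75 · ln(1 − (4/3)·0.279070) = −0.75 · ln(0.627907) = −0.75 · (-0.465363) = 0.3490.

0.3490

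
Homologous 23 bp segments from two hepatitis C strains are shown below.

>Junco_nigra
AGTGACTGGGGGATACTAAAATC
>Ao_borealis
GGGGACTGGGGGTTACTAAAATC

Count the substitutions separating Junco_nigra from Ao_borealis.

Mismatches occur at site 1 (A→G), site 3 (T→G), site 13 (A→T).
That gives 3 mismatches out of 23 aligned sites, so the Hamming distance is 3.

3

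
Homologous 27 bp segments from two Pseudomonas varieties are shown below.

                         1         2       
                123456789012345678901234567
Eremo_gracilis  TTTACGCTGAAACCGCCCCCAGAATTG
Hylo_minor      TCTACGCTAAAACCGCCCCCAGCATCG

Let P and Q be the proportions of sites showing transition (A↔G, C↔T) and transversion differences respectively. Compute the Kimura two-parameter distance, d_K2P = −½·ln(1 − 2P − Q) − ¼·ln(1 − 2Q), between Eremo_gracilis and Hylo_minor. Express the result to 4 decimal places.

Mismatches occur at site 2 (T↔C, transition), site 9 (G↔A, transition), site 23 (A↔C, transversion), site 26 (T↔C, transition).
Of the 4 differences, 3 transitions and 1 transversion over 27 sites: P = 3/27 = 0.111111, Q = 1/27 = 0.037037.
d = −0.5·ln(0.740741) − 0.25·ln(0.925926) = −0.5·(-0.300104) − 0.25·(-0.076961) = 0.1693.

0.1693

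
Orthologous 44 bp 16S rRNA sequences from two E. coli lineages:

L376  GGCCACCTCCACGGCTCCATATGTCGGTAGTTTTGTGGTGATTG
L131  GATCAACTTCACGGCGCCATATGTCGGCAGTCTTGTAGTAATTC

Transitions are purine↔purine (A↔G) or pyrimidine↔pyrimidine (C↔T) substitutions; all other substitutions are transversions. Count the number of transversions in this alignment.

3

Mismatches occur at site 2 (G→A, transition), site 3 (C→T, transition), site 6 (C→A, transversion), site 9 (C→T, transition), site 16 (T→G, transversion), site 28 (T→C, transition), site 32 (T→C, transition), site 37 (G→A, transition), site 40 (G→A, transition), site 44 (G→C, transversion).
Of the 10 differences, 7 transitions and 3 transversions, so the answer is 3.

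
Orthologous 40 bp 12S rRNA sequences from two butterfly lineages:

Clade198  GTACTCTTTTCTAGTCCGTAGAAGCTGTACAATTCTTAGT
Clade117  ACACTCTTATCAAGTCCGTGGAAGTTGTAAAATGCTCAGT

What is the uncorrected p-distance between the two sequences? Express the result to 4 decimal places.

0.2250

Mismatches occur at site 1 (G→A), site 2 (T→C), site 9 (T→A), site 12 (T→A), site 20 (A→G), site 25 (C→T), site 30 (C→A), site 34 (T→G), site 37 (T→C).
There are 9 differences over 40 sites, so p = 9/40 = 0.2250.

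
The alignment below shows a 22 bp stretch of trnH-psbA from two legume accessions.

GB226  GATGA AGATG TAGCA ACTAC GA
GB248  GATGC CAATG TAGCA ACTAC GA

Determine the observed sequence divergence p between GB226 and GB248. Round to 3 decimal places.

Mismatches occur at site 5 (A→C), site 6 (A→C), site 7 (G→A).
There are 3 differences over 22 sites, so p = 3/22 = 0.136.

0.136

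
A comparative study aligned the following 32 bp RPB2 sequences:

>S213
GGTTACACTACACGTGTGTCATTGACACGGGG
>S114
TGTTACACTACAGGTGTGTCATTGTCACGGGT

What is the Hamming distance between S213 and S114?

The sequences differ at positions 1 (G/T), 13 (C/G), 25 (A/T), 32 (G/T).
That gives 4 mismatches out of 32 aligned sites, so the Hamming distance is 4.

4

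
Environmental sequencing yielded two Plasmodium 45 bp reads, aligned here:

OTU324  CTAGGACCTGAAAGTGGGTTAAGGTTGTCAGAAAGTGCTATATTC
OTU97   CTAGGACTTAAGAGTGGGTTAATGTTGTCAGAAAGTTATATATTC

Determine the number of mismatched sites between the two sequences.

6

Differing sites — 8:C/T; 10:G/A; 12:A/G; 23:G/T; 37:G/T; 38:C/A.
That gives 6 mismatches out of 45 aligned sites, so the Hamming distance is 6.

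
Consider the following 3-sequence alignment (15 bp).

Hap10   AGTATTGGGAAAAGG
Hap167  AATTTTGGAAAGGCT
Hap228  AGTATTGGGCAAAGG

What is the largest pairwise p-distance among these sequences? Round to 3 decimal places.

0.533

Pairwise Hamming distances:
  Hap10 vs Hap167: 7
  Hap10 vs Hap228: 1
  Hap167 vs Hap228: 8
The largest is 8 mismatches, between Hap167 and Hap228; p = 8/15 = 0.533.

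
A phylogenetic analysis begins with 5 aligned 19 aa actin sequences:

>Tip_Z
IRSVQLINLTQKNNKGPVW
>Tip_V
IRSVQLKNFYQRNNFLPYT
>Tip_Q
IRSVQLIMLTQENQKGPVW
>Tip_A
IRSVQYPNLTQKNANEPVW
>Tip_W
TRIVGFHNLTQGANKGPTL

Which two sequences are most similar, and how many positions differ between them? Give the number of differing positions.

Pairwise Hamming distances:
  Tip_Z vs Tip_V: 8
  Tip_Z vs Tip_Q: 3
  Tip_Z vs Tip_A: 5
  Tip_Z vs Tip_W: 9
  Tip_V vs Tip_Q: 10
  Tip_V vs Tip_A: 10
  Tip_V vs Tip_W: 13
  Tip_Q vs Tip_A: 7
  Tip_Q vs Tip_W: 11
  Tip_A vs Tip_W: 12
The smallest is 3, between Tip_Z and Tip_Q.

3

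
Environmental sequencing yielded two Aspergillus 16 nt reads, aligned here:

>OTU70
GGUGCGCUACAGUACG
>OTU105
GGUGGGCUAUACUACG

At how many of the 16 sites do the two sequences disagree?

The sequences differ at positions 5 (C/G), 10 (C/U), 12 (G/C).
That gives 3 mismatches out of 16 aligned sites, so the Hamming distance is 3.

3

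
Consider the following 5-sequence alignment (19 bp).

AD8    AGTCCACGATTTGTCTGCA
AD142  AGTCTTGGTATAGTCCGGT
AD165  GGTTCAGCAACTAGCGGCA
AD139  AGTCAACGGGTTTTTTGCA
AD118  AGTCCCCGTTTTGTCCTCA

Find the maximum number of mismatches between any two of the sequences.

Pairwise Hamming distances:
  AD8 vs AD142: 9
  AD8 vs AD165: 9
  AD8 vs AD139: 5
  AD8 vs AD118: 4
  AD142 vs AD165: 13
  AD142 vs AD139: 11
  AD142 vs AD118: 8
  AD165 vs AD139: 12
  AD165 vs AD118: 12
  AD139 vs AD118: 8
The largest is 13, between AD142 and AD165.

13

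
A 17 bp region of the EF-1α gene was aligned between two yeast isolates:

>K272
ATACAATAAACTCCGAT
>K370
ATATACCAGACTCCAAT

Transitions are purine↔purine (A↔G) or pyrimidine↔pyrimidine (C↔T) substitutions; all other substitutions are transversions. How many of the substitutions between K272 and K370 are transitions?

4

Differing sites — 4:C/T (Ti); 6:A/C (Tv); 7:T/C (Ti); 9:A/G (Ti); 15:G/A (Ti).
Of the 5 differences, 4 transitions and 1 transversion, so the answer is 4.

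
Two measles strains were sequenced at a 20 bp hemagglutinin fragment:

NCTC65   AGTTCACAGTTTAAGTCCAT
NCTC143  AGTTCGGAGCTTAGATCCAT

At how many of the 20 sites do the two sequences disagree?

Differing sites — 6:A/G; 7:C/G; 10:T/C; 14:A/G; 15:G/A.
That gives 5 mismatches out of 20 aligned sites, so the Hamming distance is 5.

5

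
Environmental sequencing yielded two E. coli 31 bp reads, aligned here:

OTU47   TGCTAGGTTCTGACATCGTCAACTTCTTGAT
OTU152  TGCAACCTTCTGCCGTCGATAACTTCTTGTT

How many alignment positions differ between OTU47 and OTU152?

8

Differing sites — 4:T/A; 6:G/C; 7:G/C; 13:A/C; 15:A/G; 19:T/A; 20:C/T; 30:A/T.
That gives 8 mismatches out of 31 aligned sites, so the Hamming distance is 8.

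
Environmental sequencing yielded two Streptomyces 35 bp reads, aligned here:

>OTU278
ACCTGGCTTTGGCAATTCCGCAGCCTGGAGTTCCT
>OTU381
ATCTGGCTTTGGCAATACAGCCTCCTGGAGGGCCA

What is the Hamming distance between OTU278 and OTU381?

Mismatches occur at site 2 (C↔T), site 17 (T↔A), site 19 (C↔A), site 22 (A↔C), site 23 (G↔T), site 31 (T↔G), site 32 (T↔G), site 35 (T↔A).
That gives 8 mismatches out of 35 aligned sites, so the Hamming distance is 8.

8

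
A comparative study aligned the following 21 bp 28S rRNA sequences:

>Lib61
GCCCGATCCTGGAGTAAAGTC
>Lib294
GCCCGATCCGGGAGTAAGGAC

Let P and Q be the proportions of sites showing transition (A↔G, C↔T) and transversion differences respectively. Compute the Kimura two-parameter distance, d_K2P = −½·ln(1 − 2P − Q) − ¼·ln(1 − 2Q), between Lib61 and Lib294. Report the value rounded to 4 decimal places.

Differing sites — 10:T/G (Tv); 18:A/G (Ti); 20:T/A (Tv).
Of the 3 differences, 1 transition and 2 transversions over 21 sites: P = 1/21 = 0.047619, Q = 2/21 = 0.095238.
d = −0.5·ln(0.809524) − 0.25·ln(0.809524) = −0.5·(-0.211309) − 0.25·(-0.211309) = 0.1585.

0.1585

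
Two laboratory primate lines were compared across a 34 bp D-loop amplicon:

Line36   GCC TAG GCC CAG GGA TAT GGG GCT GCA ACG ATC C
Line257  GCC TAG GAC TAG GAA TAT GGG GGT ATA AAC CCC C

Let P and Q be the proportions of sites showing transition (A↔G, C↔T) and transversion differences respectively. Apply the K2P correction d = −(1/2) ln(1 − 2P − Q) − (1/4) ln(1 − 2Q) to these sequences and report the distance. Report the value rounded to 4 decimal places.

Differing sites — 8:C/A (Tv); 10:C/T (Ti); 14:G/A (Ti); 23:C/G (Tv); 25:G/A (Ti); 26:C/T (Ti); 29:C/A (Tv); 30:G/C (Tv); 31:A/C (Tv); 32:T/C (Ti).
Of the 10 differences, 5 transitions and 5 transversions over 34 sites: P = 5/34 = 0.147059, Q = 5/34 = 0.147059.
d = −0.5·ln(0.558823) − 0.25·ln(0.705882) = −0.5·(-0.581922) − 0.25·(-0.348307) = 0.3780.

0.3780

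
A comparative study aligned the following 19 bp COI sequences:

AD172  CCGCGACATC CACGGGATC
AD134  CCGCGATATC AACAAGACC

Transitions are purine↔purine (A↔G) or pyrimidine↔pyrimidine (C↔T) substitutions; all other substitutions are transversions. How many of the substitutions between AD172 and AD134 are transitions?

Mismatches occur at site 7 (C↔T, transition), site 11 (C↔A, transversion), site 14 (G↔A, transition), site 15 (G↔A, transition), site 18 (T↔C, transition).
Of the 5 differences, 4 transitions and 1 transversion, so the answer is 4.

4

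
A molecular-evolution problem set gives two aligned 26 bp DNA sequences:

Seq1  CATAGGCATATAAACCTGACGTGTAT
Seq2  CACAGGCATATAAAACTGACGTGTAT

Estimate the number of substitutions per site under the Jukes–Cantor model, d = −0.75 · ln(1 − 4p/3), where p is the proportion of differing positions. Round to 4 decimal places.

0.0812

Differing sites — 3:T/C; 15:C/A.
p = 2/26 = 0.076923.
d = −0.75 · ln(1 − (4/3)·0.076923) = −0.75 · ln(0.897436) = −0.75 · (-0.108213) = 0.0812.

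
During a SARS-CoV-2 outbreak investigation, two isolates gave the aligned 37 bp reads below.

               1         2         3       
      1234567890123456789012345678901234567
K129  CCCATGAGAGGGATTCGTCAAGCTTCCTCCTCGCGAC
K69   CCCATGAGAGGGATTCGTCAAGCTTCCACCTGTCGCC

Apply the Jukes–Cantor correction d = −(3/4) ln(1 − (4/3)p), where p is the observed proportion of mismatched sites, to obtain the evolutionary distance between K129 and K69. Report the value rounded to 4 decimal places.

0.1167

Mismatches occur at site 28 (T↔A), site 32 (C↔G), site 33 (G↔T), site 36 (A↔C).
p = 4/37 = 0.108108.
d = −0.75 · ln(1 − (4/3)·0.108108) = −0.75 · ln(0.855856) = −0.75 · (-0.155653) = 0.1167.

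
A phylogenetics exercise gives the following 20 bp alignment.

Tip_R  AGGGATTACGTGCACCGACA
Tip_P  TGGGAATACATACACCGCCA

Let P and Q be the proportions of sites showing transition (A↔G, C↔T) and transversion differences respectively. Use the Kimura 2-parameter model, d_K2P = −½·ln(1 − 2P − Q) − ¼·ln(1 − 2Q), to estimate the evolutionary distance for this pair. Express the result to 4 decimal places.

0.3046

The sequences differ at positions 1 (A/T, transversion), 6 (T/A, transversion), 10 (G/A, transition), 12 (G/A, transition), 18 (A/C, transversion).
Of the 5 differences, 2 transitions and 3 transversions over 20 sites: P = 2/20 = 0.100000, Q = 3/20 = 0.150000.
d = −0.5·ln(0.650000) − 0.25·ln(0.700000) = −0.5·(-0.430783) − 0.25·(-0.356675) = 0.3046.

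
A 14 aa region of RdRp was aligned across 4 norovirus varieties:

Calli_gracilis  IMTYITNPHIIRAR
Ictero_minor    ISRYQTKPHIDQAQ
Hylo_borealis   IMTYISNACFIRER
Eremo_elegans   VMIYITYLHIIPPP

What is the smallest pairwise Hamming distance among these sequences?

5

Pairwise Hamming distances:
  Calli_gracilis vs Ictero_minor: 7
  Calli_gracilis vs Hylo_borealis: 5
  Calli_gracilis vs Eremo_elegans: 7
  Ictero_minor vs Hylo_borealis: 12
  Ictero_minor vs Eremo_elegans: 10
  Hylo_borealis vs Eremo_elegans: 10
The smallest is 5, between Calli_gracilis and Hylo_borealis.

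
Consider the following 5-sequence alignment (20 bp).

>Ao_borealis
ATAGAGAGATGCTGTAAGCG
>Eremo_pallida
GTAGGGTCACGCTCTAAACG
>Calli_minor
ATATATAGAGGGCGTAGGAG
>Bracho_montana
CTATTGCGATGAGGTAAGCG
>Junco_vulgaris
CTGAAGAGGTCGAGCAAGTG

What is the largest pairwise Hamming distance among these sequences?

15

Pairwise Hamming distances:
  Ao_borealis vs Eremo_pallida: 7
  Ao_borealis vs Calli_minor: 7
  Ao_borealis vs Bracho_montana: 6
  Ao_borealis vs Junco_vulgaris: 9
  Eremo_pallida vs Calli_minor: 13
  Eremo_pallida vs Bracho_montana: 10
  Eremo_pallida vs Junco_vulgaris: 15
  Calli_minor vs Bracho_montana: 9
  Calli_minor vs Junco_vulgaris: 11
  Bracho_montana vs Junco_vulgaris: 10
The largest is 15, between Eremo_pallida and Junco_vulgaris.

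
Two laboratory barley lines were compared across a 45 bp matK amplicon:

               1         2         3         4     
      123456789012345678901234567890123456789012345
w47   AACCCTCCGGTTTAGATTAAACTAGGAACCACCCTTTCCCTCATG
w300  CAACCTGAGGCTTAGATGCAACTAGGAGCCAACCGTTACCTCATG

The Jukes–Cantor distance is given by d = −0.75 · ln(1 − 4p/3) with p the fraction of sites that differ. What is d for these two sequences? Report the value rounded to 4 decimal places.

0.2958

The sequences differ at positions 1 (A/C), 3 (C/A), 7 (C/G), 8 (C/A), 11 (T/C), 18 (T/G), 19 (A/C), 28 (A/G), 32 (C/A), 35 (T/G), 38 (C/A).
p = 11/45 = 0.244444.
d = −0.75 · ln(1 − (4/3)·0.244444) = −0.75 · ln(0.674075) = −0.75 · (-0.394414) = 0.2958.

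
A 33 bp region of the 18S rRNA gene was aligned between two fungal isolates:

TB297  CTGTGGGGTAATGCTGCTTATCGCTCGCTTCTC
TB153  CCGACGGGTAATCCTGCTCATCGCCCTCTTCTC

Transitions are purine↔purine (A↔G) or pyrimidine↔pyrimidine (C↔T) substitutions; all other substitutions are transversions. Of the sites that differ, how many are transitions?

Differing sites — 2:T/C (Ti); 4:T/A (Tv); 5:G/C (Tv); 13:G/C (Tv); 19:T/C (Ti); 25:T/C (Ti); 27:G/T (Tv).
Of the 7 differences, 3 transitions and 4 transversions, so the answer is 3.

3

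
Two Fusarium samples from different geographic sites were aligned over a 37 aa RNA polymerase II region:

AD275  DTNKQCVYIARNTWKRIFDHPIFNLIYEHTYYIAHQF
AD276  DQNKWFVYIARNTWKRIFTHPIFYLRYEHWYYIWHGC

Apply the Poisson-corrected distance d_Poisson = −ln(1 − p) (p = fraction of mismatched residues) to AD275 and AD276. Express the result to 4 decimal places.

The sequences differ at positions 2 (T/Q), 5 (Q/W), 6 (C/F), 19 (D/T), 24 (N/Y), 26 (I/R), 30 (T/W), 34 (A/W), 36 (Q/G), 37 (F/C).
p = 10/37 = 0.270270.
d = −ln(1 − 0.270270) = −ln(0.729730) = 0.3151.

0.3151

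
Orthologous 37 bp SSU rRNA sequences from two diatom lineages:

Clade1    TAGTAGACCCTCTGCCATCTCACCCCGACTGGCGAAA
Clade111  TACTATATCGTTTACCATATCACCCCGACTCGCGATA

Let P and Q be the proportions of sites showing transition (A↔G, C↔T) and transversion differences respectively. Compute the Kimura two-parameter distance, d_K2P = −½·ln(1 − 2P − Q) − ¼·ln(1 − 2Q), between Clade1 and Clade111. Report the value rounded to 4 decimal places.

The sequences differ at positions 3 (G/C, transversion), 6 (G/T, transversion), 8 (C/T, transition), 10 (C/G, transversion), 12 (C/T, transition), 14 (G/A, transition), 19 (C/A, transversion), 31 (G/C, transversion), 36 (A/T, transversion).
Of the 9 differences, 3 transitions and 6 transversions over 37 sites: P = 3/37 = 0.081081, Q = 6/37 = 0.162162.
d = −0.5·ln(0.675676) − 0.25·ln(0.675676) = −0.5·(-0.392042) − 0.25·(-0.392042) = 0.2940.

0.2940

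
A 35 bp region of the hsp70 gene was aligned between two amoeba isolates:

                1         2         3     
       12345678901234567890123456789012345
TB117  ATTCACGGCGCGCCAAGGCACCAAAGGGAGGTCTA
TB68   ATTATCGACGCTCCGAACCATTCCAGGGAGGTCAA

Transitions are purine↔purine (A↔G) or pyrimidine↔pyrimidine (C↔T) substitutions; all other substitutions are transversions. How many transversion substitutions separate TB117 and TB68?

7

Mismatches occur at site 4 (C→A, transversion), site 5 (A→T, transversion), site 8 (G→A, transition), site 12 (G→T, transversion), site 15 (A→G, transition), site 17 (G→A, transition), site 18 (G→C, transversion), site 21 (C→T, transition), site 22 (C→T, transition), site 23 (A→C, transversion), site 24 (A→C, transversion), site 34 (T→A, transversion).
Of the 12 differences, 5 transitions and 7 transversions, so the answer is 7.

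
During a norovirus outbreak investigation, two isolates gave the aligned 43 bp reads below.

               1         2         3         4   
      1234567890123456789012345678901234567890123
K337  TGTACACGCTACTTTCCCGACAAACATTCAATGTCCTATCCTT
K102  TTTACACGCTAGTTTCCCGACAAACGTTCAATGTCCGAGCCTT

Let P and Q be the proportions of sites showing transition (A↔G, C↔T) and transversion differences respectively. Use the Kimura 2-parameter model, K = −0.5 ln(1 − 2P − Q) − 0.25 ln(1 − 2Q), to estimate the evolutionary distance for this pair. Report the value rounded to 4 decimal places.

0.1266

Differing sites — 2:G/T (Tv); 12:C/G (Tv); 26:A/G (Ti); 37:T/G (Tv); 39:T/G (Tv).
Of the 5 differences, 1 transition and 4 transversions over 43 sites: P = 1/43 = 0.023256, Q = 4/43 = 0.093023.
d = −0.5·ln(0.860465) − 0.25·ln(0.813954) = −0.5·(-0.150282) − 0.25·(-0.205851) = 0.1266.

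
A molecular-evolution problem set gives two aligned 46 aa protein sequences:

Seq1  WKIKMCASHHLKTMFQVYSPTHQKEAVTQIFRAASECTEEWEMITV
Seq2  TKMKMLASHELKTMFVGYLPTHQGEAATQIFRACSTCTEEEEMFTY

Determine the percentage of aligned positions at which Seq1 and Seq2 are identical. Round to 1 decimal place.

69.6%

Mismatches occur at site 1 (W/T), site 3 (I/M), site 6 (C/L), site 10 (H/E), site 16 (Q/V), site 17 (V/G), site 19 (S/L), site 24 (K/G), site 27 (V/A), site 34 (A/C), site 36 (E/T), site 41 (W/E), site 44 (I/F), site 46 (V/Y).
32 of the 46 sites match, so the percent identity is 32/46 × 100 = 69.6%.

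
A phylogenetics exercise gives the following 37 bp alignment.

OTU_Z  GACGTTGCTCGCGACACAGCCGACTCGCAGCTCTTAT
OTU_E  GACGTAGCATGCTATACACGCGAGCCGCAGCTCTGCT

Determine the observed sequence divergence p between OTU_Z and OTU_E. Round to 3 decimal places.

Mismatches occur at site 6 (T/A), site 9 (T/A), site 10 (C/T), site 13 (G/T), site 15 (C/T), site 19 (G/C), site 20 (C/G), site 24 (C/G), site 25 (T/C), site 35 (T/G), site 36 (A/C).
There are 11 differences over 37 sites, so p = 11/37 = 0.297.

0.297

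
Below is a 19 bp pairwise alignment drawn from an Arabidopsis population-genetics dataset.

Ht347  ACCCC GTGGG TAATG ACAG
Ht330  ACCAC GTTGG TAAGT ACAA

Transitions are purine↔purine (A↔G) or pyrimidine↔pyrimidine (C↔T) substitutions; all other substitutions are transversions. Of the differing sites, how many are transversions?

The sequences differ at positions 4 (C/A, transversion), 8 (G/T, transversion), 14 (T/G, transversion), 15 (G/T, transversion), 19 (G/A, transition).
Of the 5 differences, 1 transition and 4 transversions, so the answer is 4.

4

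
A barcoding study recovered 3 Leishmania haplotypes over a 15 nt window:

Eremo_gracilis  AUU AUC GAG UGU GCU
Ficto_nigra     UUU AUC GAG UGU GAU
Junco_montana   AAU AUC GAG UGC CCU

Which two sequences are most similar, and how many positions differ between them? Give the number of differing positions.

Pairwise Hamming distances:
  Eremo_gracilis vs Ficto_nigra: 2
  Eremo_gracilis vs Junco_montana: 3
  Ficto_nigra vs Junco_montana: 5
The smallest is 2, between Eremo_gracilis and Ficto_nigra.

2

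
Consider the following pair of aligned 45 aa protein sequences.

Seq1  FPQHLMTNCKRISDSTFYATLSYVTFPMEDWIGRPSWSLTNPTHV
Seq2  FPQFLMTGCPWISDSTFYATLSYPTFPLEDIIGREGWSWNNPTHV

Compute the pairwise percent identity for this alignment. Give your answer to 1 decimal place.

75.6%

Mismatches occur at site 4 (H→F), site 8 (N→G), site 10 (K→P), site 11 (R→W), site 24 (V→P), site 28 (M→L), site 31 (W→I), site 35 (P→E), site 36 (S→G), site 39 (L→W), site 40 (T→N).
34 of the 45 sites match, so the percent identity is 34/45 × 100 = 75.6%.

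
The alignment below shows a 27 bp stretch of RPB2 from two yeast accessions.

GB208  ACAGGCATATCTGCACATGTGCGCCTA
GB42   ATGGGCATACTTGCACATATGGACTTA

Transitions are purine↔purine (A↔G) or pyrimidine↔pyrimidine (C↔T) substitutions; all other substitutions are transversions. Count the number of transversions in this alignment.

The sequences differ at positions 2 (C/T, transition), 3 (A/G, transition), 10 (T/C, transition), 11 (C/T, transition), 19 (G/A, transition), 22 (C/G, transversion), 23 (G/A, transition), 25 (C/T, transition).
Of the 8 differences, 7 transitions and 1 transversion, so the answer is 1.

1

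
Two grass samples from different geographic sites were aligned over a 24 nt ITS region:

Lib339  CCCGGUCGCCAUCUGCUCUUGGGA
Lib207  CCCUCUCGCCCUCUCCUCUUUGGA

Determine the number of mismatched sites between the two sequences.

Mismatches occur at site 4 (G/U), site 5 (G/C), site 11 (A/C), site 15 (G/C), site 21 (G/U).
That gives 5 mismatches out of 24 aligned sites, so the Hamming distance is 5.

5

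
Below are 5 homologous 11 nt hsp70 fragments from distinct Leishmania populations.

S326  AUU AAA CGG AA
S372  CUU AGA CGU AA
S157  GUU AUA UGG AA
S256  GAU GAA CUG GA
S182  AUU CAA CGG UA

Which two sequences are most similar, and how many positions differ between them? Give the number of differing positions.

2

Pairwise Hamming distances:
  S326 vs S372: 3
  S326 vs S157: 3
  S326 vs S256: 5
  S326 vs S182: 2
  S372 vs S157: 4
  S372 vs S256: 7
  S372 vs S182: 5
  S157 vs S256: 6
  S157 vs S182: 5
  S256 vs S182: 5
The smallest is 2, between S326 and S182.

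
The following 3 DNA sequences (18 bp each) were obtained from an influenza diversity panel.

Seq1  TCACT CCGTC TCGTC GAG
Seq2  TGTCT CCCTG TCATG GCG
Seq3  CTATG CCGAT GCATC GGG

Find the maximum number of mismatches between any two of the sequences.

11

Pairwise Hamming distances:
  Seq1 vs Seq2: 7
  Seq1 vs Seq3: 9
  Seq2 vs Seq3: 11
The largest is 11, between Seq2 and Seq3.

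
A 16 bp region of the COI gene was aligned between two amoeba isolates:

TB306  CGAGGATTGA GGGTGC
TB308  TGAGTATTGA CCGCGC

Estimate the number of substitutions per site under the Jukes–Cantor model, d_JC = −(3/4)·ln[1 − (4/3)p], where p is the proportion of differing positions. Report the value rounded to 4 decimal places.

0.4042

The sequences differ at positions 1 (C/T), 5 (G/T), 11 (G/C), 12 (G/C), 14 (T/C).
p = 5/16 = 0.312500.
d = −0.75 · ln(1 − (4/3)·0.312500) = −0.75 · ln(0.583333) = −0.75 · (-0.538997) = 0.4042.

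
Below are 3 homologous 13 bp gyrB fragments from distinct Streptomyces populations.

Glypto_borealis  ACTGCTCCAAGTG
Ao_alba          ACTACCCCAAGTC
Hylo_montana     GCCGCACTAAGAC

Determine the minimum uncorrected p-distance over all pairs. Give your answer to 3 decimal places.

0.231

Pairwise Hamming distances:
  Glypto_borealis vs Ao_alba: 3
  Glypto_borealis vs Hylo_montana: 6
  Ao_alba vs Hylo_montana: 6
The smallest is 3 mismatches, between Glypto_borealis and Ao_alba; p = 3/13 = 0.231.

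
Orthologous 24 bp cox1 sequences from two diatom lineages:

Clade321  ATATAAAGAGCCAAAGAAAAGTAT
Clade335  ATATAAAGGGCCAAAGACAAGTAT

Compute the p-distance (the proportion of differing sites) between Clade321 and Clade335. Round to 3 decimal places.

0.083

Differing sites — 9:A/G; 18:A/C.
There are 2 differences over 24 sites, so p = 2/24 = 0.083.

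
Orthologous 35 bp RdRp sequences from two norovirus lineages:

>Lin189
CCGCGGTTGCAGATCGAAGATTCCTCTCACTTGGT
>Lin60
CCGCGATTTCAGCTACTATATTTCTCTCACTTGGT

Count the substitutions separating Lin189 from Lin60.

8

Differing sites — 6:G/A; 9:G/T; 13:A/C; 15:C/A; 16:G/C; 17:A/T; 19:G/T; 23:C/T.
That gives 8 mismatches out of 35 aligned sites, so the Hamming distance is 8.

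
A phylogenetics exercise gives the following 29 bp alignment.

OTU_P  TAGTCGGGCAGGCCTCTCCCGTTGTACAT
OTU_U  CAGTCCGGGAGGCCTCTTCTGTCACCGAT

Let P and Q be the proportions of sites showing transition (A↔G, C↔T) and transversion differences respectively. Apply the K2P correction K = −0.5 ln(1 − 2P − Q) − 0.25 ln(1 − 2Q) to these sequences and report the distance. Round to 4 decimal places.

The sequences differ at positions 1 (T/C, transition), 6 (G/C, transversion), 9 (C/G, transversion), 18 (C/T, transition), 20 (C/T, transition), 23 (T/C, transition), 24 (G/A, transition), 25 (T/C, transition), 26 (A/C, transversion), 27 (C/G, transversion).
Of the 10 differences, 6 transitions and 4 transversions over 29 sites: P = 6/29 = 0.206897, Q = 4/29 = 0.137931.
d = −0.5·ln(0.448275) − 0.25·ln(0.724138) = −0.5·(-0.802348) − 0.25·(-0.322773) = 0.4819.

0.4819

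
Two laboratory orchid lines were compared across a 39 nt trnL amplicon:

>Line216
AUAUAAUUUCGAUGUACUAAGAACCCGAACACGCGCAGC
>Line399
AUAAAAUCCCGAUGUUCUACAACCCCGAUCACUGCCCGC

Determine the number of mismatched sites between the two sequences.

12

The sequences differ at positions 4 (U/A), 8 (U/C), 9 (U/C), 16 (A/U), 20 (A/C), 21 (G/A), 23 (A/C), 29 (A/U), 33 (G/U), 34 (C/G), 35 (G/C), 37 (A/C).
That gives 12 mismatches out of 39 aligned sites, so the Hamming distance is 12.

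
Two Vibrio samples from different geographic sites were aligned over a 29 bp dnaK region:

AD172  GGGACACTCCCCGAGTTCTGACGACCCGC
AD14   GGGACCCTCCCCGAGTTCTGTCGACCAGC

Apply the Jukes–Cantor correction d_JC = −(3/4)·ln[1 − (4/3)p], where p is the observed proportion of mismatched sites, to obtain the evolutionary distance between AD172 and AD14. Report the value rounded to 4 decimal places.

The sequences differ at positions 6 (A/C), 21 (A/T), 27 (C/A).
p = 3/29 = 0.103448.
d = −0.75 · ln(1 − (4/3)·0.103448) = −0.75 · ln(0.862069) = −0.75 · (-0.148420) = 0.1113.

0.1113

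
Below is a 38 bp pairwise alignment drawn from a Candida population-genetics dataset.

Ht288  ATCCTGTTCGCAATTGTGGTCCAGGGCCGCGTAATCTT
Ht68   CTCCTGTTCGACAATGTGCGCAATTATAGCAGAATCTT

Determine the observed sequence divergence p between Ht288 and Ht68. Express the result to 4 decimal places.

0.3684

Differing sites — 1:A/C; 11:C/A; 12:A/C; 14:T/A; 19:G/C; 20:T/G; 22:C/A; 24:G/T; 25:G/T; 26:G/A; 27:C/T; 28:C/A; 31:G/A; 32:T/G.
There are 14 differences over 38 sites, so p = 14/38 = 0.3684.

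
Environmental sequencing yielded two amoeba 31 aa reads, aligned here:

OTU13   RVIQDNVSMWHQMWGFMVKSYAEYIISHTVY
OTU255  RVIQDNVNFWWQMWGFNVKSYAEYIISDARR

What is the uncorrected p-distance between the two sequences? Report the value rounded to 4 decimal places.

0.2581

Mismatches occur at site 8 (S/N), site 9 (M/F), site 11 (H/W), site 17 (M/N), site 28 (H/D), site 29 (T/A), site 30 (V/R), site 31 (Y/R).
There are 8 differences over 31 sites, so p = 8/31 = 0.2581.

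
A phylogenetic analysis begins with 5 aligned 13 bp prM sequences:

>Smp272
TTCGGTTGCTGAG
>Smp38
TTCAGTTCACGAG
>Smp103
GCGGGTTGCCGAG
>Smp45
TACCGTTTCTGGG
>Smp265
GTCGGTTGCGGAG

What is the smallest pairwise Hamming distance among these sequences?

2

Pairwise Hamming distances:
  Smp272 vs Smp38: 4
  Smp272 vs Smp103: 4
  Smp272 vs Smp45: 4
  Smp272 vs Smp265: 2
  Smp38 vs Smp103: 6
  Smp38 vs Smp45: 6
  Smp38 vs Smp265: 5
  Smp103 vs Smp45: 7
  Smp103 vs Smp265: 3
  Smp45 vs Smp265: 6
The smallest is 2, between Smp272 and Smp265.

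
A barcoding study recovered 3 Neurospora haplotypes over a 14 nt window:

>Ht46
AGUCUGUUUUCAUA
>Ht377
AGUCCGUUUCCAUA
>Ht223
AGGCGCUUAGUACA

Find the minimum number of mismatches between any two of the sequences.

Pairwise Hamming distances:
  Ht46 vs Ht377: 2
  Ht46 vs Ht223: 7
  Ht377 vs Ht223: 7
The smallest is 2, between Ht46 and Ht377.

2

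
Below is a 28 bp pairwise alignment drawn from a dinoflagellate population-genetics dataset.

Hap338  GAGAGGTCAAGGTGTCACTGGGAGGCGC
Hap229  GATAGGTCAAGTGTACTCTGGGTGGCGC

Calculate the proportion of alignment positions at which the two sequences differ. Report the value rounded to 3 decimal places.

Differing sites — 3:G/T; 12:G/T; 13:T/G; 14:G/T; 15:T/A; 17:A/T; 23:A/T.
There are 7 differences over 28 sites, so p = 7/28 = 0.250.

0.250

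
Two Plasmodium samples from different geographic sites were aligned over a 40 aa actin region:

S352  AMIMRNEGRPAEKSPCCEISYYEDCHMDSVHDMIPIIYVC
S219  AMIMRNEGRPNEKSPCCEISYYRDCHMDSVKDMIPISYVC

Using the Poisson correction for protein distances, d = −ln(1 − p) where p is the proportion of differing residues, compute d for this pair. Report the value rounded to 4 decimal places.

Mismatches occur at site 11 (A↔N), site 23 (E↔R), site 31 (H↔K), site 37 (I↔S).
p = 4/40 = 0.100000.
d = −ln(1 − 0.100000) = −ln(0.900000) = 0.1054.

0.1054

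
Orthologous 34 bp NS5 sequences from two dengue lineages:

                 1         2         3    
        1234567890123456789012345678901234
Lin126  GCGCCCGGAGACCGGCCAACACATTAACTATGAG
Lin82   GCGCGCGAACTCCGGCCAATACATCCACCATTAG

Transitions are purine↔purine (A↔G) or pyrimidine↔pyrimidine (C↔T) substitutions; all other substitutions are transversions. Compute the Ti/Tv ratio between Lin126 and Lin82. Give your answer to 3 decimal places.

Mismatches occur at site 5 (C↔G, transversion), site 8 (G↔A, transition), site 10 (G↔C, transversion), site 11 (A↔T, transversion), site 20 (C↔T, transition), site 25 (T↔C, transition), site 26 (A↔C, transversion), site 29 (T↔C, transition), site 32 (G↔T, transversion).
Of the 9 differences, 4 transitions and 5 transversions, so Ti/Tv = 4/5 = 0.800.

0.800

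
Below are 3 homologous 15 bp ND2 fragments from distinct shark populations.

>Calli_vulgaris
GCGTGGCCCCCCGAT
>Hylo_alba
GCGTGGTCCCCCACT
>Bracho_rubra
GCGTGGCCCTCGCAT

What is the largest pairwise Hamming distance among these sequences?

Pairwise Hamming distances:
  Calli_vulgaris vs Hylo_alba: 3
  Calli_vulgaris vs Bracho_rubra: 3
  Hylo_alba vs Bracho_rubra: 5
The largest is 5, between Hylo_alba and Bracho_rubra.

5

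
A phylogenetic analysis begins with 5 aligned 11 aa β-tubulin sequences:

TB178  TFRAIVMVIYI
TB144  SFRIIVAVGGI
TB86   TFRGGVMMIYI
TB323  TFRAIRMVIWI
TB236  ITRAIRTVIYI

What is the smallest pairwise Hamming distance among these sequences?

2

Pairwise Hamming distances:
  TB178 vs TB144: 5
  TB178 vs TB86: 3
  TB178 vs TB323: 2
  TB178 vs TB236: 4
  TB144 vs TB86: 7
  TB144 vs TB323: 6
  TB144 vs TB236: 7
  TB86 vs TB323: 5
  TB86 vs TB236: 7
  TB323 vs TB236: 4
The smallest is 2, between TB178 and TB323.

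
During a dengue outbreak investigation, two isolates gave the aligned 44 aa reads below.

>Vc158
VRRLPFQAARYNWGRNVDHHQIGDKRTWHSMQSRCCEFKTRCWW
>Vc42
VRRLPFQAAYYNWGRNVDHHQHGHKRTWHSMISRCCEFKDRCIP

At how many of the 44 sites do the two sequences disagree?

7

The sequences differ at positions 10 (R/Y), 22 (I/H), 24 (D/H), 32 (Q/I), 40 (T/D), 43 (W/I), 44 (W/P).
That gives 7 mismatches out of 44 aligned sites, so the Hamming distance is 7.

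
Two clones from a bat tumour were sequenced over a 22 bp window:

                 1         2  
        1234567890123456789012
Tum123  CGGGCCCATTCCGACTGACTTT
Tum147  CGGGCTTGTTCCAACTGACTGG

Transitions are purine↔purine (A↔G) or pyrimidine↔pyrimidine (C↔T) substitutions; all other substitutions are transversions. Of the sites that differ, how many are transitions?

4

The sequences differ at positions 6 (C/T, transition), 7 (C/T, transition), 8 (A/G, transition), 13 (G/A, transition), 21 (T/G, transversion), 22 (T/G, transversion).
Of the 6 differences, 4 transitions and 2 transversions, so the answer is 4.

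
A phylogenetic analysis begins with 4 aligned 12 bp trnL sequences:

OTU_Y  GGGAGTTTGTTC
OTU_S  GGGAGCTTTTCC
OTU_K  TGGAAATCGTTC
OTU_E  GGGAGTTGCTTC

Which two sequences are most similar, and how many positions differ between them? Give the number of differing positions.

2

Pairwise Hamming distances:
  OTU_Y vs OTU_S: 3
  OTU_Y vs OTU_K: 4
  OTU_Y vs OTU_E: 2
  OTU_S vs OTU_K: 6
  OTU_S vs OTU_E: 4
  OTU_K vs OTU_E: 5
The smallest is 2, between OTU_Y and OTU_E.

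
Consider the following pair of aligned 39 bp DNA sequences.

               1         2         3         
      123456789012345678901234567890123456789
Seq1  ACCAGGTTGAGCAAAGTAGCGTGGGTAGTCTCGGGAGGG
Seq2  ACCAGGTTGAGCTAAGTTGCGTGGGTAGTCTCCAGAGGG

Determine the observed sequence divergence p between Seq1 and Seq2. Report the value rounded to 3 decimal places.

0.103

The sequences differ at positions 13 (A/T), 18 (A/T), 33 (G/C), 34 (G/A).
There are 4 differences over 39 sites, so p = 4/39 = 0.103.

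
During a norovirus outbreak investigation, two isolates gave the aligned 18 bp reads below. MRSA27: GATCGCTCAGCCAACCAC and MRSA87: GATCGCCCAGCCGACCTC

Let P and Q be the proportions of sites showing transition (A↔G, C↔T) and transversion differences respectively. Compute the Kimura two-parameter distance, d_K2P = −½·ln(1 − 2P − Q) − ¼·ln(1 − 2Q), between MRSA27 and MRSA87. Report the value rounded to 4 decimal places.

The sequences differ at positions 7 (T/C, transition), 13 (A/G, transition), 17 (A/T, transversion).
Of the 3 differences, 2 transitions and 1 transversion over 18 sites: P = 2/18 = 0.111111, Q = 1/18 = 0.055556.
d = −0.5·ln(0.722222) − 0.25·ln(0.888888) = −0.5·(-0.325423) − 0.25·(-0.117784) = 0.1922.

0.1922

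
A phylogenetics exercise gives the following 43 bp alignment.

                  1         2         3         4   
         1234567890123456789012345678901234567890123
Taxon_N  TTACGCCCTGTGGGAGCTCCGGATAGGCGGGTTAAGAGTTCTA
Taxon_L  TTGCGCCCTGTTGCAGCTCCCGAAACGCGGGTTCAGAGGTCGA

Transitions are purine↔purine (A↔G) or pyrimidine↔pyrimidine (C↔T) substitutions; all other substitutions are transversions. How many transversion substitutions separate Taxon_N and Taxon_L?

Differing sites — 3:A/G (Ti); 12:G/T (Tv); 14:G/C (Tv); 21:G/C (Tv); 24:T/A (Tv); 26:G/C (Tv); 34:A/C (Tv); 39:T/G (Tv); 42:T/G (Tv).
Of the 9 differences, 1 transition and 8 transversions, so the answer is 8.

8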